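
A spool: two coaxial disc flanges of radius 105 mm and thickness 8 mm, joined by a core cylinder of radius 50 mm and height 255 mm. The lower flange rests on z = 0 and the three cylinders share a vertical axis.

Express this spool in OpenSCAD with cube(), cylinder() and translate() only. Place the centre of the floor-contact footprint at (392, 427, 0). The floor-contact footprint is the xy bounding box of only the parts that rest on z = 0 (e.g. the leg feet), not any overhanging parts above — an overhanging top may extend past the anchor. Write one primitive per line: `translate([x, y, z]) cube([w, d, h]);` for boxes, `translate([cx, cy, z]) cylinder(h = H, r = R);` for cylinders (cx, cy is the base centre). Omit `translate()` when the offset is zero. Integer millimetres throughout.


translate([392, 427, 0]) cylinder(h = 8, r = 105);
translate([392, 427, 8]) cylinder(h = 255, r = 50);
translate([392, 427, 263]) cylinder(h = 8, r = 105);


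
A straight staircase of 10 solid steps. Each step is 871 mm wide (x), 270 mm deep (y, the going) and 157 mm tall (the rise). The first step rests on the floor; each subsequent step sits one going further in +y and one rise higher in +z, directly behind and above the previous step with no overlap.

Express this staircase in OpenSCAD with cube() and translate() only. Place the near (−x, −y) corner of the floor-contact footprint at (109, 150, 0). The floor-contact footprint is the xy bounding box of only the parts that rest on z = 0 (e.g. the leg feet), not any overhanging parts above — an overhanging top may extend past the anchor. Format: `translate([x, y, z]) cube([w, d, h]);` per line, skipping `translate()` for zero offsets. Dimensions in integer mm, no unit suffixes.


translate([109, 150, 0]) cube([871, 270, 157]);
translate([109, 420, 157]) cube([871, 270, 157]);
translate([109, 690, 314]) cube([871, 270, 157]);
translate([109, 960, 471]) cube([871, 270, 157]);
translate([109, 1230, 628]) cube([871, 270, 157]);
translate([109, 1500, 785]) cube([871, 270, 157]);
translate([109, 1770, 942]) cube([871, 270, 157]);
translate([109, 2040, 1099]) cube([871, 270, 157]);
translate([109, 2310, 1256]) cube([871, 270, 157]);
translate([109, 2580, 1413]) cube([871, 270, 157]);


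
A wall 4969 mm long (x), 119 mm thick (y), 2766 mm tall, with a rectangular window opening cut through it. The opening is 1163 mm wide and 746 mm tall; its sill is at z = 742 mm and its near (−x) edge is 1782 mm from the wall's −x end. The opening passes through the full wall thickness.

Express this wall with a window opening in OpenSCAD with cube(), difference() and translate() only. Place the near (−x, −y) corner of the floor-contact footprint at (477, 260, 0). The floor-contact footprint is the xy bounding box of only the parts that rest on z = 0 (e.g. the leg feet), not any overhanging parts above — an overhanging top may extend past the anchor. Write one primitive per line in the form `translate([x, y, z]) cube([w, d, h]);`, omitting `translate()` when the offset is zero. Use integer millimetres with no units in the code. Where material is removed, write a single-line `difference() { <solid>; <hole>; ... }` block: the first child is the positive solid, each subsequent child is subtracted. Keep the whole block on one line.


difference() { translate([477, 260, 0]) cube([4969, 119, 2766]); translate([2259, 260, 742]) cube([1163, 119, 746]); }


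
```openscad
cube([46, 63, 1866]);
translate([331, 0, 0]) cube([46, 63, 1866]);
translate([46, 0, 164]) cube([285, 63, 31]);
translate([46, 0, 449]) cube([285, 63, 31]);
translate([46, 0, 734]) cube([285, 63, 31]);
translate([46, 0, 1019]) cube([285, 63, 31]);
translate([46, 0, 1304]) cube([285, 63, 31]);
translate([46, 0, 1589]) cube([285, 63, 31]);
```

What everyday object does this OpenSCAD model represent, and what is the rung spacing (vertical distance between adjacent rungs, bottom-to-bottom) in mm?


A ladder. The rung spacing is 285 mm.

Two tall 46×63 posts with 6 short bars between them — a ladder. Adjacent rungs sit at z = 164 and z = 449, so the spacing is 449 − 164 = 285 mm.


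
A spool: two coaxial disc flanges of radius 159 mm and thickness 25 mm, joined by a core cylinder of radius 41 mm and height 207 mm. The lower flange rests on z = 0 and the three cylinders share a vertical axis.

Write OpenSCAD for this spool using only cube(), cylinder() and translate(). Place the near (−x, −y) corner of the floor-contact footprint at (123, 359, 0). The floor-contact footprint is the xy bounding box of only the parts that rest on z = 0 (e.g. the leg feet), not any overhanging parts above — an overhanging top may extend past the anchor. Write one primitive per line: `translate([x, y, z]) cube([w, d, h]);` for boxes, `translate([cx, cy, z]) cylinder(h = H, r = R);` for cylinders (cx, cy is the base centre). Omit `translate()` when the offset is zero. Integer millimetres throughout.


translate([282, 518, 0]) cylinder(h = 25, r = 159);
translate([282, 518, 25]) cylinder(h = 207, r = 41);
translate([282, 518, 232]) cylinder(h = 25, r = 159);


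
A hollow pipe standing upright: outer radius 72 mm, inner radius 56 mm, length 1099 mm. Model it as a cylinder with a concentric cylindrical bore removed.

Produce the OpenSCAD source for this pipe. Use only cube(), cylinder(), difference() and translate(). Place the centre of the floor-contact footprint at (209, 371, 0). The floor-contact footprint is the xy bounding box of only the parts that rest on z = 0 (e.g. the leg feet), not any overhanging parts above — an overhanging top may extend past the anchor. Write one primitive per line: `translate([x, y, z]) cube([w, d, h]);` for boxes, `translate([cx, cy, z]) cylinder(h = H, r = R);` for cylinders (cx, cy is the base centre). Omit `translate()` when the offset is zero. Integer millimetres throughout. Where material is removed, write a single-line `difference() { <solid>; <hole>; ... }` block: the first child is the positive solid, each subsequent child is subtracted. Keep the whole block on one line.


difference() { translate([209, 371, 0]) cylinder(h = 1099, r = 72); translate([209, 371, 0]) cylinder(h = 1099, r = 56); }


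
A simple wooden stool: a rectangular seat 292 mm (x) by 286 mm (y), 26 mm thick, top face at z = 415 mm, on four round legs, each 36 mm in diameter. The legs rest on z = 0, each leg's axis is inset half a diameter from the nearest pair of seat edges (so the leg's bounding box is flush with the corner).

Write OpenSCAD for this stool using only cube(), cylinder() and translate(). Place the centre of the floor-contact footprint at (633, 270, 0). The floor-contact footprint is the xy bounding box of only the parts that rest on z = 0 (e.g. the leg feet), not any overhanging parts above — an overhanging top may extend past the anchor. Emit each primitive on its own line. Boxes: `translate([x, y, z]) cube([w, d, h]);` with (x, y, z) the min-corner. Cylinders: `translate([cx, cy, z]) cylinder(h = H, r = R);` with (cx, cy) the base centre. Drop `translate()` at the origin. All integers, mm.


translate([487, 127, 389]) cube([292, 286, 26]);
translate([505, 145, 0]) cylinder(h = 389, r = 18);
translate([761, 145, 0]) cylinder(h = 389, r = 18);
translate([505, 395, 0]) cylinder(h = 389, r = 18);
translate([761, 395, 0]) cylinder(h = 389, r = 18);


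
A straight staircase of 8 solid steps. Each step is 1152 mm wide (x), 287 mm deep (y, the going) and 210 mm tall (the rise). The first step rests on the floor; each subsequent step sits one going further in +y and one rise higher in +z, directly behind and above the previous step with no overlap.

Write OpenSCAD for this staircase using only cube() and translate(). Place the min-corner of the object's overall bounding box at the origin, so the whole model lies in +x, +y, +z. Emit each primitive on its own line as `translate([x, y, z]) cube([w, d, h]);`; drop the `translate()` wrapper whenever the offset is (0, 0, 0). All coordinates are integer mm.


cube([1152, 287, 210]);
translate([0, 287, 210]) cube([1152, 287, 210]);
translate([0, 574, 420]) cube([1152, 287, 210]);
translate([0, 861, 630]) cube([1152, 287, 210]);
translate([0, 1148, 840]) cube([1152, 287, 210]);
translate([0, 1435, 1050]) cube([1152, 287, 210]);
translate([0, 1722, 1260]) cube([1152, 287, 210]);
translate([0, 2009, 1470]) cube([1152, 287, 210]);


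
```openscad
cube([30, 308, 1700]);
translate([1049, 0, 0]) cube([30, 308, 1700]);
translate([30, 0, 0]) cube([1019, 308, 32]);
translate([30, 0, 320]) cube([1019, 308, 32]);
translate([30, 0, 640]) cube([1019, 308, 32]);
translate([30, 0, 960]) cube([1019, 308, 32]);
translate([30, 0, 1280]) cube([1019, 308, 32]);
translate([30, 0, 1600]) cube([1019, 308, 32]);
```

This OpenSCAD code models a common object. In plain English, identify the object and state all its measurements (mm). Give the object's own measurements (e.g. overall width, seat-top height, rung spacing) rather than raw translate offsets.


An open bookshelf. Two side panels, each 30 mm thick, 308 mm deep and 1700 mm tall, stand 1079 mm apart (outside-to-outside). Between them sit 6 shelves, each 32 mm thick and 308 mm deep, spanning the full gap between the sides. The bottom shelf rests on the floor (its underside at z = 0) and the clear gap between one shelf's top and the next shelf's underside is 288 mm.


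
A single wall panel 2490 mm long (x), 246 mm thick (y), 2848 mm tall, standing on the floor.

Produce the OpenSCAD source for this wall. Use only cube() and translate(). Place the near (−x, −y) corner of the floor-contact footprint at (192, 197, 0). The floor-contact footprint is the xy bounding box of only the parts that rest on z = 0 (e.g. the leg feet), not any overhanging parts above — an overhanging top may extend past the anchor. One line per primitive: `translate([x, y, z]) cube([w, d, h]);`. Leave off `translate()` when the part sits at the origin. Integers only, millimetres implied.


translate([192, 197, 0]) cube([2490, 246, 2848]);


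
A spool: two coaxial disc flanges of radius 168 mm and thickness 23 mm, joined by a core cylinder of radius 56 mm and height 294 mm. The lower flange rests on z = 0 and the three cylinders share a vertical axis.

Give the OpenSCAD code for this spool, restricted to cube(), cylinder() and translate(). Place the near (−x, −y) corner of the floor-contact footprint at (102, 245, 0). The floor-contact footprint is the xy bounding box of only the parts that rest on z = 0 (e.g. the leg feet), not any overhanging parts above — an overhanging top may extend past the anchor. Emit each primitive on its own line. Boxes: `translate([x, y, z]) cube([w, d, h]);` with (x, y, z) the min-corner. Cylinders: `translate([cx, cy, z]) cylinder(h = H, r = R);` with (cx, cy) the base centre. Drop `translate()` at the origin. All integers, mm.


translate([270, 413, 0]) cylinder(h = 23, r = 168);
translate([270, 413, 23]) cylinder(h = 294, r = 56);
translate([270, 413, 317]) cylinder(h = 23, r = 168);


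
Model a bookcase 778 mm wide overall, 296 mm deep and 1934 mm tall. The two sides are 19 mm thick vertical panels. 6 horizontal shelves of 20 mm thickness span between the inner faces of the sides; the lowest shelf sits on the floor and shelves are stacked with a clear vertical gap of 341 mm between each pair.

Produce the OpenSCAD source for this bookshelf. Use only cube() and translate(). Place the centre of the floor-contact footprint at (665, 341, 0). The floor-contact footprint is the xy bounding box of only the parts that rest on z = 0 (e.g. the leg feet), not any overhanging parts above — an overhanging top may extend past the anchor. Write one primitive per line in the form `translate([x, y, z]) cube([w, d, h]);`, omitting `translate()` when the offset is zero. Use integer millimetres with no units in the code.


translate([276, 193, 0]) cube([19, 296, 1934]);
translate([1035, 193, 0]) cube([19, 296, 1934]);
translate([295, 193, 0]) cube([740, 296, 20]);
translate([295, 193, 361]) cube([740, 296, 20]);
translate([295, 193, 722]) cube([740, 296, 20]);
translate([295, 193, 1083]) cube([740, 296, 20]);
translate([295, 193, 1444]) cube([740, 296, 20]);
translate([295, 193, 1805]) cube([740, 296, 20]);


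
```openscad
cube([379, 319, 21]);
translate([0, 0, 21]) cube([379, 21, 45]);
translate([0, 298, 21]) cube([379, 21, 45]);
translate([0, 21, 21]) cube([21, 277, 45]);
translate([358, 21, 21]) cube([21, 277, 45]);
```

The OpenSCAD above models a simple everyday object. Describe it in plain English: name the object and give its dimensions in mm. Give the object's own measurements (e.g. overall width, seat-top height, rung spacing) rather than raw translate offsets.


An open-topped rectangular box: outside dimensions 379×319×66 mm, with a uniform wall and base thickness of 21 mm. The base is a full 379×319 slab on the floor; four walls sit on top of the base. The front and back walls (the −y and +y sides) span the full width; the two side walls fit between them.


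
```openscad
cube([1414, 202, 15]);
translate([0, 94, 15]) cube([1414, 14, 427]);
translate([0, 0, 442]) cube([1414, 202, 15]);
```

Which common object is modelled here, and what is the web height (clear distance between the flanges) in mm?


An I-beam. The web height is 427 mm.

Two wide flanges with a thin centred web — an I-beam. Overall 457 mm minus two 15 mm flanges gives a web of 457 − 2·15 = 427 mm.


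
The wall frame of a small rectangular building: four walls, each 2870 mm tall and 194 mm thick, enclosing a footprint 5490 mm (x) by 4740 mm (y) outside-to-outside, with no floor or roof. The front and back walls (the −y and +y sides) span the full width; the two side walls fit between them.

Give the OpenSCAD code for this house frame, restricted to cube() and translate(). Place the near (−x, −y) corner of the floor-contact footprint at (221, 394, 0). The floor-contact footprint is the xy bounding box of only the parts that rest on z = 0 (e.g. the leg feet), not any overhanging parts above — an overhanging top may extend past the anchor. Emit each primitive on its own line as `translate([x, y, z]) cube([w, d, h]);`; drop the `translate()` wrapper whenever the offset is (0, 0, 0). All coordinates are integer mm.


translate([221, 394, 0]) cube([5490, 194, 2870]);
translate([221, 4940, 0]) cube([5490, 194, 2870]);
translate([221, 588, 0]) cube([194, 4352, 2870]);
translate([5517, 588, 0]) cube([194, 4352, 2870]);


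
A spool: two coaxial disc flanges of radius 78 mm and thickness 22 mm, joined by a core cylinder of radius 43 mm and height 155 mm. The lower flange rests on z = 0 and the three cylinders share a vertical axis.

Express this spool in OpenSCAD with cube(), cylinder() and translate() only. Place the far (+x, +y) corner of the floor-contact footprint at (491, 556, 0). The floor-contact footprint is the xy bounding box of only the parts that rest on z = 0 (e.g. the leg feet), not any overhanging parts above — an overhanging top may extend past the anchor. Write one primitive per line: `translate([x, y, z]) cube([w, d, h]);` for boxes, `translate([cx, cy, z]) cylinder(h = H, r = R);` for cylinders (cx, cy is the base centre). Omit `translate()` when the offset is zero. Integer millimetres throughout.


translate([413, 478, 0]) cylinder(h = 22, r = 78);
translate([413, 478, 22]) cylinder(h = 155, r = 43);
translate([413, 478, 177]) cylinder(h = 22, r = 78);


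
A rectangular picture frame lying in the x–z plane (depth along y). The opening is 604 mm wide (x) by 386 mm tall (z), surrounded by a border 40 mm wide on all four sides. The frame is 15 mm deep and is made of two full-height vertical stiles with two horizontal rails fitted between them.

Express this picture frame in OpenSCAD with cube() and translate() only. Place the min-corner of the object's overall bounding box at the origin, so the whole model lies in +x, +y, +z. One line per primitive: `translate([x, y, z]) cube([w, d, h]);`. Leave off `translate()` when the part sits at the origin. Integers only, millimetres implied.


cube([40, 15, 466]);
translate([644, 0, 0]) cube([40, 15, 466]);
translate([40, 0, 0]) cube([604, 15, 40]);
translate([40, 0, 426]) cube([604, 15, 40]);


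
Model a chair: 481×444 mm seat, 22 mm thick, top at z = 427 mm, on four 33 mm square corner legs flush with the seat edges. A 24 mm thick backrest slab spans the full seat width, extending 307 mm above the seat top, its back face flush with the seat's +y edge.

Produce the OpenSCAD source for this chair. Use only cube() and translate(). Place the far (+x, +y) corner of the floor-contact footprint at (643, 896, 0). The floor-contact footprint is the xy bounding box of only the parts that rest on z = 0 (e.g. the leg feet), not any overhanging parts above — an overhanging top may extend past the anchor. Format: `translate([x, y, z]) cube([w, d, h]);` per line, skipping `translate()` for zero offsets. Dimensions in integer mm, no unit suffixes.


translate([162, 452, 405]) cube([481, 444, 22]);
translate([162, 452, 0]) cube([33, 33, 405]);
translate([610, 452, 0]) cube([33, 33, 405]);
translate([162, 863, 0]) cube([33, 33, 405]);
translate([610, 863, 0]) cube([33, 33, 405]);
translate([162, 872, 427]) cube([481, 24, 307]);


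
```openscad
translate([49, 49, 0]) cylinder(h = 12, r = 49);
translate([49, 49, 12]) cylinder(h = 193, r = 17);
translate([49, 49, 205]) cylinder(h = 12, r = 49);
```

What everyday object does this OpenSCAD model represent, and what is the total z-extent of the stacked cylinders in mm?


A spool. The overall height is 217 mm.

Three coaxial cylinders, large–small–large — a spool. Two 12 mm flanges and a 193 mm core give 12 + 193 + 12 = 217 mm.


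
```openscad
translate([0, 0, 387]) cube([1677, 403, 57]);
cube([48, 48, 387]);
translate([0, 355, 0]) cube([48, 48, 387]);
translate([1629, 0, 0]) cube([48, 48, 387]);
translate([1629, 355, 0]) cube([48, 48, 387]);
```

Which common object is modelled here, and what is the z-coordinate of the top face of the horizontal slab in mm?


A bench. The seat-top height is 444 mm.

A long slab on four corner posts — a bench. The slab sits at z = 387 with thickness 57, so the top is 387 + 57 = 444 mm.


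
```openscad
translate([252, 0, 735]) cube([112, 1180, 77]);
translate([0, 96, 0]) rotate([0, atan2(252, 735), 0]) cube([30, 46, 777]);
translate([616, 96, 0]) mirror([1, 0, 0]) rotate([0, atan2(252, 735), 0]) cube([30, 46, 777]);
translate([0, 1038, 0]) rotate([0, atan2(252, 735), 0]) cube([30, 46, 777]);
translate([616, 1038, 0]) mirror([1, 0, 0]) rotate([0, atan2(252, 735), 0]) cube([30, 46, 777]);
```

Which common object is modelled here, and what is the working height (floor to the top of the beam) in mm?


A sawhorse. The overall height is 812 mm.

A beam across two mirrored pairs of raked legs — a sawhorse. The beam's underside is at z = 735 (matching the legs' vertical rise in atan2(252, 735)) and the beam is 77 mm tall, so its top is at 735 + 77 = 812 mm. The raked legs top out at the beam's underside, so that is the highest point.


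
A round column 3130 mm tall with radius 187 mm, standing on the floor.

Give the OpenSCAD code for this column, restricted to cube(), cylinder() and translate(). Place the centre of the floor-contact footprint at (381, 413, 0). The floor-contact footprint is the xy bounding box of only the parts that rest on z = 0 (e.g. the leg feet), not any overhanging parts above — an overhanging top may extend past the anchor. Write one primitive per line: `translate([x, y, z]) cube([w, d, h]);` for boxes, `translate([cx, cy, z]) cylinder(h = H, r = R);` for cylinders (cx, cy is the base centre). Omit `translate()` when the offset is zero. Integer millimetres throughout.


translate([381, 413, 0]) cylinder(h = 3130, r = 187);


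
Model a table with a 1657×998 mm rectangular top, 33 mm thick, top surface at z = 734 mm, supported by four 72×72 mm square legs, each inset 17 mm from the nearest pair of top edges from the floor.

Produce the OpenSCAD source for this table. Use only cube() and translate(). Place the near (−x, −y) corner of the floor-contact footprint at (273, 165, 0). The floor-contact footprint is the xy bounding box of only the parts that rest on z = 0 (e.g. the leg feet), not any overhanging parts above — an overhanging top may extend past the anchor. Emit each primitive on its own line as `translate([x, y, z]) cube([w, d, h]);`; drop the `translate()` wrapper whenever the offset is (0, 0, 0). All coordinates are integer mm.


translate([256, 148, 701]) cube([1657, 998, 33]);
translate([273, 165, 0]) cube([72, 72, 701]);
translate([1824, 165, 0]) cube([72, 72, 701]);
translate([273, 1057, 0]) cube([72, 72, 701]);
translate([1824, 1057, 0]) cube([72, 72, 701]);


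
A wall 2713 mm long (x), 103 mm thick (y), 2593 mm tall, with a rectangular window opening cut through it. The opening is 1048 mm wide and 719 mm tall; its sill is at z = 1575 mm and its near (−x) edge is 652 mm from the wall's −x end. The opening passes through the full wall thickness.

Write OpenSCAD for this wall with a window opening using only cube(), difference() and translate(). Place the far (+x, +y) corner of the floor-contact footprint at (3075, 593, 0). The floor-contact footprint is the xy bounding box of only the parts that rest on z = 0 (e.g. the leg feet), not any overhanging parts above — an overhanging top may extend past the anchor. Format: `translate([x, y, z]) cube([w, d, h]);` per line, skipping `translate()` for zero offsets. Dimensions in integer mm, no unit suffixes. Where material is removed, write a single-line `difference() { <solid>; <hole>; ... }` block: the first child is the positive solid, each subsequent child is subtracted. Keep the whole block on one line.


difference() { translate([362, 490, 0]) cube([2713, 103, 2593]); translate([1014, 490, 1575]) cube([1048, 103, 719]); }


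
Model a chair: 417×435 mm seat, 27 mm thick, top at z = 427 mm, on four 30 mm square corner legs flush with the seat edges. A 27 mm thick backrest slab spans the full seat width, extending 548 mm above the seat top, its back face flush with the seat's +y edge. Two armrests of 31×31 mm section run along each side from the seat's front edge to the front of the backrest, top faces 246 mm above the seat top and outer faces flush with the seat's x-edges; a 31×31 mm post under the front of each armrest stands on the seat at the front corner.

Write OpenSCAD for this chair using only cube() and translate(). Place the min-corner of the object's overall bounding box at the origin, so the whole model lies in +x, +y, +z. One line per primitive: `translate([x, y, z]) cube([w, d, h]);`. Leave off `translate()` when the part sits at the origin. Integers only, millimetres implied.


translate([0, 0, 400]) cube([417, 435, 27]);
cube([30, 30, 400]);
translate([387, 0, 0]) cube([30, 30, 400]);
translate([0, 405, 0]) cube([30, 30, 400]);
translate([387, 405, 0]) cube([30, 30, 400]);
translate([0, 408, 427]) cube([417, 27, 548]);
translate([0, 0, 642]) cube([31, 408, 31]);
translate([386, 0, 642]) cube([31, 408, 31]);
translate([0, 0, 427]) cube([31, 31, 215]);
translate([386, 0, 427]) cube([31, 31, 215]);


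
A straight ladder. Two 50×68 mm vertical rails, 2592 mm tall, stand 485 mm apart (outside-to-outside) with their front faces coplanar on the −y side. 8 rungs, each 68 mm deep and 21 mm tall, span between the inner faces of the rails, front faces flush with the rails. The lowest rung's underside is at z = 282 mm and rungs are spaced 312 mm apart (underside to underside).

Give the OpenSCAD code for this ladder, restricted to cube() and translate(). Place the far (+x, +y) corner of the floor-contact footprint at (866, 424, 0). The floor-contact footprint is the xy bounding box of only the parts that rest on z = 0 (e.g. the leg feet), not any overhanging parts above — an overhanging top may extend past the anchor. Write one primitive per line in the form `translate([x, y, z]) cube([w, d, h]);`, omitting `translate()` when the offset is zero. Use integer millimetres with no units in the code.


translate([381, 356, 0]) cube([50, 68, 2592]);
translate([816, 356, 0]) cube([50, 68, 2592]);
translate([431, 356, 282]) cube([385, 68, 21]);
translate([431, 356, 594]) cube([385, 68, 21]);
translate([431, 356, 906]) cube([385, 68, 21]);
translate([431, 356, 1218]) cube([385, 68, 21]);
translate([431, 356, 1530]) cube([385, 68, 21]);
translate([431, 356, 1842]) cube([385, 68, 21]);
translate([431, 356, 2154]) cube([385, 68, 21]);
translate([431, 356, 2466]) cube([385, 68, 21]);


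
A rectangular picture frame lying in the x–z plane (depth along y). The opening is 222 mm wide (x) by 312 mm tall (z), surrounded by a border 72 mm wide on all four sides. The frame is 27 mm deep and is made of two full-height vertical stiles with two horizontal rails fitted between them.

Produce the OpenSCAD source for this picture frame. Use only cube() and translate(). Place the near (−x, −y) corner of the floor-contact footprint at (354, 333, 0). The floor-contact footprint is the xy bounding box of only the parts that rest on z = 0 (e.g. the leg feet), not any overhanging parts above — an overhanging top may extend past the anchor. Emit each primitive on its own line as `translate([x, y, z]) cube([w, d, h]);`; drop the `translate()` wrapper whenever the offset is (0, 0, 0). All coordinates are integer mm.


translate([354, 333, 0]) cube([72, 27, 456]);
translate([648, 333, 0]) cube([72, 27, 456]);
translate([426, 333, 0]) cube([222, 27, 72]);
translate([426, 333, 384]) cube([222, 27, 72]);


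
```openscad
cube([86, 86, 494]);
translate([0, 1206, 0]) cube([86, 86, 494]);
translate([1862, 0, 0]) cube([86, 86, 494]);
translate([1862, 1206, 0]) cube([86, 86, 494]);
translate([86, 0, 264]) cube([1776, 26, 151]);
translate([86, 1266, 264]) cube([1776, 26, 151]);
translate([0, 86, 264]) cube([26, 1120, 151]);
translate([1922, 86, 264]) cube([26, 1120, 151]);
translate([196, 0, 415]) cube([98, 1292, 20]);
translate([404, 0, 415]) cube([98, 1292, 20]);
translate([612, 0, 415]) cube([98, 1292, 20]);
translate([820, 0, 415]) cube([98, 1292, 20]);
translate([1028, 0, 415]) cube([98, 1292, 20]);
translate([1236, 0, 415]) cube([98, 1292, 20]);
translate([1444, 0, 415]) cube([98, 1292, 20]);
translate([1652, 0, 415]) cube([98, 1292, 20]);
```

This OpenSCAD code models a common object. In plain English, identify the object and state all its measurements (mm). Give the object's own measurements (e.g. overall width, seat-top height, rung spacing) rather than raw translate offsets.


A bed frame 1948 mm long (x) by 1292 mm wide (y). Four 86×86 mm corner posts, 494 mm tall, at the corners of the footprint. Four rails of 26 mm thickness and 151 mm height run between adjacent posts with their undersides at z = 264 mm, their outer faces flush with the outside of the frame (the two x-running rails run between the posts' inner faces; the two y-running rails run between the posts' inner faces). 8 slats, each 98 mm wide (x) and 20 mm thick, lie across the top of the two x-running rails, running the full 1292 mm width of the frame in y; along x they sit between the end posts with a 110 mm gap after the −x posts and between neighbouring slats, leaving 112 mm before the +x posts.


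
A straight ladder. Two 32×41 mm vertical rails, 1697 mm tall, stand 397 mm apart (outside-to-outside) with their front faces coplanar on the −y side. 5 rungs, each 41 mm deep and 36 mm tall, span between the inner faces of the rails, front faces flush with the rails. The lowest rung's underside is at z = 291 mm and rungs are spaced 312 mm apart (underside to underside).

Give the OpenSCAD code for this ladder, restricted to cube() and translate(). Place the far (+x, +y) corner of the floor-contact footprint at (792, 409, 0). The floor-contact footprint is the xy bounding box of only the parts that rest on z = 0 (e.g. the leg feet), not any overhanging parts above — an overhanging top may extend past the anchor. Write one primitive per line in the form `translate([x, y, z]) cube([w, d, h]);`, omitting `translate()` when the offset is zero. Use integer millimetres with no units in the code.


translate([395, 368, 0]) cube([32, 41, 1697]);
translate([760, 368, 0]) cube([32, 41, 1697]);
translate([427, 368, 291]) cube([333, 41, 36]);
translate([427, 368, 603]) cube([333, 41, 36]);
translate([427, 368, 915]) cube([333, 41, 36]);
translate([427, 368, 1227]) cube([333, 41, 36]);
translate([427, 368, 1539]) cube([333, 41, 36]);


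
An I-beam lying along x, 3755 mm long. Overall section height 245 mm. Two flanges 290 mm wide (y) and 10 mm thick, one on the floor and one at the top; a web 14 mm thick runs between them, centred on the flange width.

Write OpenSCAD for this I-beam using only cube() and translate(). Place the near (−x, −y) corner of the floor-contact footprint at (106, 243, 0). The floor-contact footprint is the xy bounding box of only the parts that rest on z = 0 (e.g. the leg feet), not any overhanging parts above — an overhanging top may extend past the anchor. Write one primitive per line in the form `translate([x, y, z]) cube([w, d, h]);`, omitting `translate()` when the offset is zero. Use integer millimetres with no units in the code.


translate([106, 243, 0]) cube([3755, 290, 10]);
translate([106, 381, 10]) cube([3755, 14, 225]);
translate([106, 243, 235]) cube([3755, 290, 10]);


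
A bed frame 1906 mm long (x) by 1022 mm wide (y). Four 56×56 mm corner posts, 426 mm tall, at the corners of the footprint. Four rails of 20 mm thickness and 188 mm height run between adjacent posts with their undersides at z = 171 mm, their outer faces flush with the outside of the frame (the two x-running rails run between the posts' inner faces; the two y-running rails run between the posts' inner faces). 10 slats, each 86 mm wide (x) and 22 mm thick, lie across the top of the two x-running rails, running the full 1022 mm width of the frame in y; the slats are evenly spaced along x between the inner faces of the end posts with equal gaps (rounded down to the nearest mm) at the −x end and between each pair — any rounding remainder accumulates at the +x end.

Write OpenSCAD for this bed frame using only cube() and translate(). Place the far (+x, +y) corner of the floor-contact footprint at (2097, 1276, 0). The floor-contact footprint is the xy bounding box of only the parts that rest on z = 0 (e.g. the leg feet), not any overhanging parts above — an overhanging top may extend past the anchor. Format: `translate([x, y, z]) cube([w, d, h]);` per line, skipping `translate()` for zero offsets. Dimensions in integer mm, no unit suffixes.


translate([191, 254, 0]) cube([56, 56, 426]);
translate([191, 1220, 0]) cube([56, 56, 426]);
translate([2041, 254, 0]) cube([56, 56, 426]);
translate([2041, 1220, 0]) cube([56, 56, 426]);
translate([247, 254, 171]) cube([1794, 20, 188]);
translate([247, 1256, 171]) cube([1794, 20, 188]);
translate([191, 310, 171]) cube([20, 910, 188]);
translate([2077, 310, 171]) cube([20, 910, 188]);
translate([331, 254, 359]) cube([86, 1022, 22]);
translate([501, 254, 359]) cube([86, 1022, 22]);
translate([671, 254, 359]) cube([86, 1022, 22]);
translate([841, 254, 359]) cube([86, 1022, 22]);
translate([1011, 254, 359]) cube([86, 1022, 22]);
translate([1181, 254, 359]) cube([86, 1022, 22]);
translate([1351, 254, 359]) cube([86, 1022, 22]);
translate([1521, 254, 359]) cube([86, 1022, 22]);
translate([1691, 254, 359]) cube([86, 1022, 22]);
translate([1861, 254, 359]) cube([86, 1022, 22]);


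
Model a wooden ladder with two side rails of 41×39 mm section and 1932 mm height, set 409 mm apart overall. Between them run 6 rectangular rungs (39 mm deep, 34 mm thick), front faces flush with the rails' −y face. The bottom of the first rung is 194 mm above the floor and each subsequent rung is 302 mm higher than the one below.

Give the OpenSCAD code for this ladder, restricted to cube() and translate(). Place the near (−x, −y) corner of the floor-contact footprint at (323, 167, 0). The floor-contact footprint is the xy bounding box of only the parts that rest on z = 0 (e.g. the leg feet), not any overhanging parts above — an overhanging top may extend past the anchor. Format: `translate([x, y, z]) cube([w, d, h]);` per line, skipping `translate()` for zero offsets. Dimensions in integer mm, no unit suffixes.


// rung span = 409 - 2*41 = 327
// rung[k] z = 194 + k*302
translate([323, 167, 0]) cube([41, 39, 1932]);
translate([691, 167, 0]) cube([41, 39, 1932]);
translate([364, 167, 194]) cube([327, 39, 34]);
translate([364, 167, 496]) cube([327, 39, 34]);
translate([364, 167, 798]) cube([327, 39, 34]);
translate([364, 167, 1100]) cube([327, 39, 34]);
translate([364, 167, 1402]) cube([327, 39, 34]);
translate([364, 167, 1704]) cube([327, 39, 34]);


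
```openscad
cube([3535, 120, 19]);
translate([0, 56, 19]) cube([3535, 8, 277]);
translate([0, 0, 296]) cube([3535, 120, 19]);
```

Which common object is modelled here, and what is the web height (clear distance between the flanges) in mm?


An I-beam. The web height is 277 mm.

Two wide flanges with a thin centred web — an I-beam. Overall 315 mm minus two 19 mm flanges gives a web of 315 − 2·19 = 277 mm.


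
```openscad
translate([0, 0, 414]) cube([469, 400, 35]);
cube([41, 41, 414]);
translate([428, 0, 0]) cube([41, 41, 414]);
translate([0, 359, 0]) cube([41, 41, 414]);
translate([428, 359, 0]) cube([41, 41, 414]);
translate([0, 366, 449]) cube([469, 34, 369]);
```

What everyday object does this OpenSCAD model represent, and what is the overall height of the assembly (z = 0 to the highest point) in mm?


A chair. The overall height is 818 mm.

A slab on four corner posts with a tall panel at the back — a chair. The seat slab sits at z = 414 with thickness 35, and the 369 mm backrest starts at the seat top, so the overall height is 414 + 35 + 369 = 818 mm.


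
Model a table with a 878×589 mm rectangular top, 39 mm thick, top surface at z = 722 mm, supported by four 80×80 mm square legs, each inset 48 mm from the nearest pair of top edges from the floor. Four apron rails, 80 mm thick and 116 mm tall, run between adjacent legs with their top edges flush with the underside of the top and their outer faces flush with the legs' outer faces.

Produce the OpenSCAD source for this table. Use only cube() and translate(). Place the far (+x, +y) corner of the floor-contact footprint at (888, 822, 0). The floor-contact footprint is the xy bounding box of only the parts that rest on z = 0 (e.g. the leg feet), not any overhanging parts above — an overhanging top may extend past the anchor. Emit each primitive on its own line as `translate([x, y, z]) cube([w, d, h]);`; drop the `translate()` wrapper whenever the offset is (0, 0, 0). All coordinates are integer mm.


translate([58, 281, 683]) cube([878, 589, 39]);
translate([106, 329, 0]) cube([80, 80, 683]);
translate([808, 329, 0]) cube([80, 80, 683]);
translate([106, 742, 0]) cube([80, 80, 683]);
translate([808, 742, 0]) cube([80, 80, 683]);
translate([186, 329, 567]) cube([622, 80, 116]);
translate([186, 742, 567]) cube([622, 80, 116]);
translate([106, 409, 567]) cube([80, 333, 116]);
translate([808, 409, 567]) cube([80, 333, 116]);


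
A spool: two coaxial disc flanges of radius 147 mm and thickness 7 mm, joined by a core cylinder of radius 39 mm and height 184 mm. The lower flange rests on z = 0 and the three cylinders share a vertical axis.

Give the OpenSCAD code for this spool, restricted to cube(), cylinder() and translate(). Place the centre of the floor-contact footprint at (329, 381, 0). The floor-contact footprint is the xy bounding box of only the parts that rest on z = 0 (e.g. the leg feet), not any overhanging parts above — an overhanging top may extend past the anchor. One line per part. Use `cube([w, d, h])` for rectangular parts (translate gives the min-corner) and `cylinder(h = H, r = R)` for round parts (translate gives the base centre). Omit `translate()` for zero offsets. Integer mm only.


translate([329, 381, 0]) cylinder(h = 7, r = 147);
translate([329, 381, 7]) cylinder(h = 184, r = 39);
translate([329, 381, 191]) cylinder(h = 7, r = 147);


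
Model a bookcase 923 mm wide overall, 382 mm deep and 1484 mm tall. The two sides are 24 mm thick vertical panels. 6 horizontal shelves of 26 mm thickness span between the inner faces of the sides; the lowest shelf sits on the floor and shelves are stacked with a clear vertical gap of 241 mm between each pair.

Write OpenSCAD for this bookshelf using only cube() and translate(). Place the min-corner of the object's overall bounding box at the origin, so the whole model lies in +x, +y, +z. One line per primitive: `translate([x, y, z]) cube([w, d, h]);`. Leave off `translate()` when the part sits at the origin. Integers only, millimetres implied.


cube([24, 382, 1484]);
translate([899, 0, 0]) cube([24, 382, 1484]);
translate([24, 0, 0]) cube([875, 382, 26]);
translate([24, 0, 267]) cube([875, 382, 26]);
translate([24, 0, 534]) cube([875, 382, 26]);
translate([24, 0, 801]) cube([875, 382, 26]);
translate([24, 0, 1068]) cube([875, 382, 26]);
translate([24, 0, 1335]) cube([875, 382, 26]);


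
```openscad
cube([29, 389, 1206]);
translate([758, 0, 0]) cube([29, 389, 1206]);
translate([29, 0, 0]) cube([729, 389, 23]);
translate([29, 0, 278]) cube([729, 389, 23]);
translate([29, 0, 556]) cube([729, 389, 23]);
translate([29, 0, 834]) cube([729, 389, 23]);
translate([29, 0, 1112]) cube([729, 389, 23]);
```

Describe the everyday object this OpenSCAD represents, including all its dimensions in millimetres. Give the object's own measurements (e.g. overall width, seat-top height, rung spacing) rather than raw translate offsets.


An open bookshelf. Two side panels, each 29 mm thick, 389 mm deep and 1206 mm tall, stand 787 mm apart (outside-to-outside). Between them sit 5 shelves, each 23 mm thick and 389 mm deep, spanning the full gap between the sides. The bottom shelf rests on the floor (its underside at z = 0) and the clear gap between one shelf's top and the next shelf's underside is 255 mm.


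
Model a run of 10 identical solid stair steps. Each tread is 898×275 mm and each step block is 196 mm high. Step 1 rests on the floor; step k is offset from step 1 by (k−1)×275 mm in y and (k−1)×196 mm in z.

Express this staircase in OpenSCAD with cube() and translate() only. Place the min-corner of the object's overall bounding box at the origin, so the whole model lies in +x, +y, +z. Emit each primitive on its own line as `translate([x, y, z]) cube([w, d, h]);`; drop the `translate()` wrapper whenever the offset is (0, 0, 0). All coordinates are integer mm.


cube([898, 275, 196]);
translate([0, 275, 196]) cube([898, 275, 196]);
translate([0, 550, 392]) cube([898, 275, 196]);
translate([0, 825, 588]) cube([898, 275, 196]);
translate([0, 1100, 784]) cube([898, 275, 196]);
translate([0, 1375, 980]) cube([898, 275, 196]);
translate([0, 1650, 1176]) cube([898, 275, 196]);
translate([0, 1925, 1372]) cube([898, 275, 196]);
translate([0, 2200, 1568]) cube([898, 275, 196]);
translate([0, 2475, 1764]) cube([898, 275, 196]);


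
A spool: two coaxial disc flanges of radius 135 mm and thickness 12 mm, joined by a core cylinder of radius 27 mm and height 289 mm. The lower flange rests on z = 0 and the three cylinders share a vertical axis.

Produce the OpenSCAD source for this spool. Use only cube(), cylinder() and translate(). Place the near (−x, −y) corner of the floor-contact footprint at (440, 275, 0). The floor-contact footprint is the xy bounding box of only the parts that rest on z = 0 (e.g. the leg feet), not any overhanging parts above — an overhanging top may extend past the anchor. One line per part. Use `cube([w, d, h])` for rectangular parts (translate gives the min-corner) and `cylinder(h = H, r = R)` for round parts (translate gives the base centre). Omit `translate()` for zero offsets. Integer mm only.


translate([575, 410, 0]) cylinder(h = 12, r = 135);
translate([575, 410, 12]) cylinder(h = 289, r = 27);
translate([575, 410, 301]) cylinder(h = 12, r = 135);


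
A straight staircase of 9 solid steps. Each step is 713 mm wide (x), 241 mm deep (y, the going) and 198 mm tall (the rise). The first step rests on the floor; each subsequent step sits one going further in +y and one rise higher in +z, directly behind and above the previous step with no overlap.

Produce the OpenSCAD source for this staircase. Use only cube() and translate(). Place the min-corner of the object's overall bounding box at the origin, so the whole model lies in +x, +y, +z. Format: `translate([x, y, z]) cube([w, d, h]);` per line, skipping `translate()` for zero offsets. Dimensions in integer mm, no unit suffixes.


cube([713, 241, 198]);
translate([0, 241, 198]) cube([713, 241, 198]);
translate([0, 482, 396]) cube([713, 241, 198]);
translate([0, 723, 594]) cube([713, 241, 198]);
translate([0, 964, 792]) cube([713, 241, 198]);
translate([0, 1205, 990]) cube([713, 241, 198]);
translate([0, 1446, 1188]) cube([713, 241, 198]);
translate([0, 1687, 1386]) cube([713, 241, 198]);
translate([0, 1928, 1584]) cube([713, 241, 198]);
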